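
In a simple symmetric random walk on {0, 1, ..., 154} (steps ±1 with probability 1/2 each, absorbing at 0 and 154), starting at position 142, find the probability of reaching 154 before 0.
P(hit 154 before 0) = 142/154 = 71/77

Let u_k = P(hit 154 before 0 | start at k). Then u_0 = 0, u_154 = 1, and u_k = u_{k-1}/2 + u_{k+1}/2 for 1 ≤ k ≤ 153. This harmonic recurrence is solved by u_k = k/154, giving u_142 = 142/154 = 71/77.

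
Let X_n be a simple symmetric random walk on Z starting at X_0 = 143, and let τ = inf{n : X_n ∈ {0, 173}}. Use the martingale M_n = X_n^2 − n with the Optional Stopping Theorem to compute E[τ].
E[τ] = 4290

M_n = X_n^2 − n is a martingale (since E[X_{n+1}^2 | F_n] = X_n^2 + 1). By OST (τ has finite mean in a bounded region), E[M_τ] = E[M_0] = X_0^2 − 0 = 143^2 = 20449. Also E[M_τ] = E[X_τ^2] − E[τ]. The walk exits at 0 or 173, with P(hit 173 first) = 143/173, so E[X_τ^2] = 173^2 · 143/173 + 0 = 24739. Thus E[τ] = E[X_τ^2] − E[M_τ] = 24739 − 20449 = 4290 = 143(173 − 143) = 4290.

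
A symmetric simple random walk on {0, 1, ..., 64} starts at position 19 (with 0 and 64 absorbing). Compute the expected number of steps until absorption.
E[τ | X_0 = 19] = 855

Let v_k = E[τ | X_0 = k]. Boundary: v_0 = v_64 = 0. Recurrence: v_k = 1 + (v_{k-1} + v_{k+1})/2 for 1 ≤ k ≤ 63. The particular solution to v_k − (v_{k-1} + v_{k+1})/2 = 1 is v_k = −k^2. Adding homogeneous solution A + B k and matching boundaries gives v_k = k (64 − k). Substituting k = 19: v_19 = 19 · 45 = 855.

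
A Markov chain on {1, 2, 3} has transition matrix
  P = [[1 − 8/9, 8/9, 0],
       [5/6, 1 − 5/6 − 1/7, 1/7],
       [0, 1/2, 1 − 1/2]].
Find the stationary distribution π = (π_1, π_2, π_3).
π = (35/83, 112/249, 32/249)

This is a birth-death chain on three states, which satisfies detailed balance: π_1 · P_{12} = π_2 · P_{21} and π_2 · P_{23} = π_3 · P_{32}.
From π_1 · 8/9 = π_2 · 5/6: π_2/π_1 = (8/9)/(5/6) = 16/15.
From π_2 · 1/7 = π_3 · 1/2: π_3/π_2 = (1/7)/(1/2) = 2/7.
Take π_1 proportional to 1; then unnormalized π = (1, 16/15, 32/105). Normalize by dividing by the sum 83/35:
  π = (35/83, 112/249, 32/249).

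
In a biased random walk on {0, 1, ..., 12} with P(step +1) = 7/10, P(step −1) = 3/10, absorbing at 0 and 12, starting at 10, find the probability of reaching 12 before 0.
P(hit 12 before 0) = (1 − (3/7)^10) / (1 − (3/7)^12) = 345959845/346018894

Let u_k denote P(reach 12 before 0 | start at k). Boundary: u_0 = 0, u_12 = 1. Recurrence: u_k = 7/10·u_{k+1} + 3/10·u_{k-1} for 1 ≤ k ≤ 11. Try u_k = A + B·r^k with r = q/p = (3/10)/(7/10) = 3/7. Substitution satisfies the recurrence; boundary conditions give:
  u_k = (1 − r^k) / (1 − r^N) = (1 − (3/7)^10) / (1 − (3/7)^12) = 345959845/346018894.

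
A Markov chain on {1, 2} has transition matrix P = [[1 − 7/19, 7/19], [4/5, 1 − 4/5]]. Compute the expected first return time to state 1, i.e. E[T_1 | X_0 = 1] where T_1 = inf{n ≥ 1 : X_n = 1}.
E[T_1 | X_0 = 1] = 1/π_1 = 111/76

For an irreducible recurrent Markov chain with stationary distribution π, E[T_i | X_0 = i] = 1/π_i (Kac's formula). Here π_1 = (4/5)/(7/19 + 4/5) = (4/5)/(111/95) = 76/111, so E[T_1 | X_0 = 1] = 1/π_1 = (7/19 + 4/5)/(4/5) = (111/95)/(4/5) = 111/76.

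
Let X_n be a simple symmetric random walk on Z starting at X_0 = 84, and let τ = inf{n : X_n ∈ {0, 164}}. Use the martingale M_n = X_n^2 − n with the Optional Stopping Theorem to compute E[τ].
E[τ] = 6720

M_n = X_n^2 − n is a martingale (since E[X_{n+1}^2 | F_n] = X_n^2 + 1). By OST (τ has finite mean in a bounded region), E[M_τ] = E[M_0] = X_0^2 − 0 = 84^2 = 7056. Also E[M_τ] = E[X_τ^2] − E[τ]. The walk exits at 0 or 164, with P(hit 164 first) = 84/164, so E[X_τ^2] = 164^2 · 84/164 + 0 = 13776. Thus E[τ] = E[X_τ^2] − E[M_τ] = 13776 − 7056 = 6720 = 84(164 − 84) = 6720.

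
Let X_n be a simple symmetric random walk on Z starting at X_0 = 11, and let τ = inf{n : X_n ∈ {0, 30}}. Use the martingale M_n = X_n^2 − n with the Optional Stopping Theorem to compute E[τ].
E[τ] = 209

M_n = X_n^2 − n is a martingale (since E[X_{n+1}^2 | F_n] = X_n^2 + 1). By OST (τ has finite mean in a bounded region), E[M_τ] = E[M_0] = X_0^2 − 0 = 11^2 = 121. Also E[M_τ] = E[X_τ^2] − E[τ]. The walk exits at 0 or 30, with P(hit 30 first) = 11/30, so E[X_τ^2] = 30^2 · 11/30 + 0 = 330. Thus E[τ] = E[X_τ^2] − E[M_τ] = 330 − 121 = 209 = 11(30 − 11) = 209.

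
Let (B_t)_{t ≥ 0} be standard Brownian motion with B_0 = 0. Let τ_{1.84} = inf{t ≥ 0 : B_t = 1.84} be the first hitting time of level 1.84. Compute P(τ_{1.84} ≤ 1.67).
P(τ_{1.84} ≤ 1.67) = 2(1 − Φ(1.84/√1.67)) = 2(1 − Φ(1.4238)) ≈ 0.1545

By the reflection principle for standard BM, P(τ_b ≤ t) = 2 · P(B_t ≥ b). Since B_t ~ N(0, t), P(B_t ≥ 1.84) = 1 − Φ(1.84/√t) = 1 − Φ(1.84/√1.67) = 1 − Φ(1.4238) ≈ 0.07725. Doubling: P(τ_{1.84} ≤ 1.67) ≈ 2 · 0.07725 = 0.15450 ≈ 0.1545.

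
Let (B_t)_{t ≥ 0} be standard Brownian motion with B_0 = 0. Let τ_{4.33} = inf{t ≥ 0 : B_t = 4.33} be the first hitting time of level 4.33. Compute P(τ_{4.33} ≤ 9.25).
P(τ_{4.33} ≤ 9.25) = 2(1 − Φ(4.33/√9.25)) = 2(1 − Φ(1.4237)) ≈ 0.1545

By the reflection principle for standard BM, P(τ_b ≤ t) = 2 · P(B_t ≥ b). Since B_t ~ N(0, t), P(B_t ≥ 4.33) = 1 − Φ(4.33/√t) = 1 − Φ(4.33/√9.25) = 1 − Φ(1.4237) ≈ 0.07727. Doubling: P(τ_{4.33} ≤ 9.25) ≈ 2 · 0.07727 = 0.15454 ≈ 0.1545.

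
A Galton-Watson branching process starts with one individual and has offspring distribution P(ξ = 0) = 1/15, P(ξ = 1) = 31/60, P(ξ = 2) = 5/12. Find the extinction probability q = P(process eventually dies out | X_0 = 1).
q = 4/25

The pgf is f(s) = 1/15 + 31/60·s + 5/12·s². The extinction probability q is the smallest fixed point of f in [0, 1]. Setting s = f(s):
  5/12·s² + (31/60 − 1)·s + 1/15 = 0
  5/12·s² − (1/15 + 5/12)·s + 1/15 = 0
which factors as (s − 1)·(5/12·s − 1/15) = 0, giving roots s = 1 and s = (1/15)/(5/12) = 4/25.
Mean offspring μ = 31/60 + 2·5/12 = 27/20 > 1 (supercritical), so q < 1. The extinction probability is the smaller root: q = (1/15)/(5/12) = 4/25.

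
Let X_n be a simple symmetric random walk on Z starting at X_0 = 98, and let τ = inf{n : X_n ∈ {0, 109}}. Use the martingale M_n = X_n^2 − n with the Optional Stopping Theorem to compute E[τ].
E[τ] = 1078

M_n = X_n^2 − n is a martingale (since E[X_{n+1}^2 | F_n] = X_n^2 + 1). By OST (τ has finite mean in a bounded region), E[M_τ] = E[M_0] = X_0^2 − 0 = 98^2 = 9604. Also E[M_τ] = E[X_τ^2] − E[τ]. The walk exits at 0 or 109, with P(hit 109 first) = 98/109, so E[X_τ^2] = 109^2 · 98/109 + 0 = 10682. Thus E[τ] = E[X_τ^2] − E[M_τ] = 10682 − 9604 = 1078 = 98(109 − 98) = 1078.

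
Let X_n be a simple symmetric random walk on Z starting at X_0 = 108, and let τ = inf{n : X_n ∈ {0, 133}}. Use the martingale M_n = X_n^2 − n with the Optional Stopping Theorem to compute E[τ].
E[τ] = 2700

M_n = X_n^2 − n is a martingale (since E[X_{n+1}^2 | F_n] = X_n^2 + 1). By OST (τ has finite mean in a bounded region), E[M_τ] = E[M_0] = X_0^2 − 0 = 108^2 = 11664. Also E[M_τ] = E[X_τ^2] − E[τ]. The walk exits at 0 or 133, with P(hit 133 first) = 108/133, so E[X_τ^2] = 133^2 · 108/133 + 0 = 14364. Thus E[τ] = E[X_τ^2] − E[M_τ] = 14364 − 11664 = 2700 = 108(133 − 108) = 2700.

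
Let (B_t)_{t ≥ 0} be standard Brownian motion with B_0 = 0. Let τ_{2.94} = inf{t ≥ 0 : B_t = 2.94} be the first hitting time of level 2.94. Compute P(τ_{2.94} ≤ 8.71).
P(τ_{2.94} ≤ 8.71) = 2(1 − Φ(2.94/√8.71)) = 2(1 − Φ(0.9962)) ≈ 0.3192

By the reflection principle for standard BM, P(τ_b ≤ t) = 2 · P(B_t ≥ b). Since B_t ~ N(0, t), P(B_t ≥ 2.94) = 1 − Φ(2.94/√t) = 1 − Φ(2.94/√8.71) = 1 − Φ(0.9962) ≈ 0.15958. Doubling: P(τ_{2.94} ≤ 8.71) ≈ 2 · 0.15958 = 0.31916 ≈ 0.3192.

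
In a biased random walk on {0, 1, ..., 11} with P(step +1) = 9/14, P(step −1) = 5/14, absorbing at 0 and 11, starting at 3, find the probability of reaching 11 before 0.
P(hit 11 before 0) = (1 − (5/9)^3) / (1 − (5/9)^11) = 6500054871/7833057871

Let u_k denote P(reach 11 before 0 | start at k). Boundary: u_0 = 0, u_11 = 1. Recurrence: u_k = 9/14·u_{k+1} + 5/14·u_{k-1} for 1 ≤ k ≤ 10. Try u_k = A + B·r^k with r = q/p = (5/14)/(9/14) = 5/9. Substitution satisfies the recurrence; boundary conditions give:
  u_k = (1 − r^k) / (1 − r^N) = (1 − (5/9)^3) / (1 − (5/9)^11) = 6500054871/7833057871.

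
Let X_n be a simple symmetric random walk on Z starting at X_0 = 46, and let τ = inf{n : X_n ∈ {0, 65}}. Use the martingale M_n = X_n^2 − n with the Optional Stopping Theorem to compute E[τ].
E[τ] = 874

M_n = X_n^2 − n is a martingale (since E[X_{n+1}^2 | F_n] = X_n^2 + 1). By OST (τ has finite mean in a bounded region), E[M_τ] = E[M_0] = X_0^2 − 0 = 46^2 = 2116. Also E[M_τ] = E[X_τ^2] − E[τ]. The walk exits at 0 or 65, with P(hit 65 first) = 46/65, so E[X_τ^2] = 65^2 · 46/65 + 0 = 2990. Thus E[τ] = E[X_τ^2] − E[M_τ] = 2990 − 2116 = 874 = 46(65 − 46) = 874.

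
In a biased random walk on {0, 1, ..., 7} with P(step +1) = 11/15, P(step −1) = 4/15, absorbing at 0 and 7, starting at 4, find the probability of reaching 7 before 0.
P(hit 7 before 0) = (1 − (4/11)^4) / (1 − (4/11)^7) = 2735205/2781541

Let u_k denote P(reach 7 before 0 | start at k). Boundary: u_0 = 0, u_7 = 1. Recurrence: u_k = 11/15·u_{k+1} + 4/15·u_{k-1} for 1 ≤ k ≤ 6. Try u_k = A + B·r^k with r = q/p = (4/15)/(11/15) = 4/11. Substitution satisfies the recurrence; boundary conditions give:
  u_k = (1 − r^k) / (1 − r^N) = (1 − (4/11)^4) / (1 − (4/11)^7) = 2735205/2781541.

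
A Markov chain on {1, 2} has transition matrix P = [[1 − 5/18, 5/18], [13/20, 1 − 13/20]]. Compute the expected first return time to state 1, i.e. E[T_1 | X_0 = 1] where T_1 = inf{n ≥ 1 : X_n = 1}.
E[T_1 | X_0 = 1] = 1/π_1 = 167/117

For an irreducible recurrent Markov chain with stationary distribution π, E[T_i | X_0 = i] = 1/π_i (Kac's formula). Here π_1 = (13/20)/(5/18 + 13/20) = (13/20)/(167/180) = 117/167, so E[T_1 | X_0 = 1] = 1/π_1 = (5/18 + 13/20)/(13/20) = (167/180)/(13/20) = 167/117.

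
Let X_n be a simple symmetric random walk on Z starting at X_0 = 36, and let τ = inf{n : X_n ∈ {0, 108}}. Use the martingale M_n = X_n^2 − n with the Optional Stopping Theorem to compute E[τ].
E[τ] = 2592

M_n = X_n^2 − n is a martingale (since E[X_{n+1}^2 | F_n] = X_n^2 + 1). By OST (τ has finite mean in a bounded region), E[M_τ] = E[M_0] = X_0^2 − 0 = 36^2 = 1296. Also E[M_τ] = E[X_τ^2] − E[τ]. The walk exits at 0 or 108, with P(hit 108 first) = 36/108, so E[X_τ^2] = 108^2 · 36/108 + 0 = 3888. Thus E[τ] = E[X_τ^2] − E[M_τ] = 3888 − 1296 = 2592 = 36(108 − 36) = 2592.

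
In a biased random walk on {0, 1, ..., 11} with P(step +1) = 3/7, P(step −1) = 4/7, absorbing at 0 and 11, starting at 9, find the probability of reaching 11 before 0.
P(hit 11 before 0) = (1 − (4/3)^9) / (1 − (4/3)^11) = 2182149/4017157

Let u_k denote P(reach 11 before 0 | start at k). Boundary: u_0 = 0, u_11 = 1. Recurrence: u_k = 3/7·u_{k+1} + 4/7·u_{k-1} for 1 ≤ k ≤ 10. Try u_k = A + B·r^k with r = q/p = (4/7)/(3/7) = 4/3. Substitution satisfies the recurrence; boundary conditions give:
  u_k = (1 − r^k) / (1 − r^N) = (1 − (4/3)^9) / (1 − (4/3)^11) = 2182149/4017157.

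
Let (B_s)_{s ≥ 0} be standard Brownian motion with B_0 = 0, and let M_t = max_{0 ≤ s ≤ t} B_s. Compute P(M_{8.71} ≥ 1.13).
P(M_{8.71} ≥ 1.13) = 2·P(B_{8.71} ≥ 1.13) = 2(1 − Φ(1.13/√8.71)) ≈ 0.7018

By the reflection principle for Brownian motion, P(M_t ≥ a) = 2 · P(B_t ≥ a) for a ≥ 0. Since B_t ~ N(0, t), P(B_t ≥ 1.13) = 1 − Φ(1.13/√t) = 1 − Φ(1.13/√8.71) = 1 − Φ(0.3829). So
  P(M_{8.71} ≥ 1.13) = 2(1 − Φ(0.3829)) ≈ 0.7018.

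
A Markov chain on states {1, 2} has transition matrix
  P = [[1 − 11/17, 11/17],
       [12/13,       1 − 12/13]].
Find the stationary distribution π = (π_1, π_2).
π_1 = 204/347, π_2 = 143/347

Solve πP = π with π_1 + π_2 = 1. From πP = π: π_1 · (1 − 11/17) + π_2 · 12/13 = π_1 ⇒ π_2 · 12/13 = π_1 · 11/17 ⇒ π_2/π_1 = (11/17)/(12/13) = 143/204. Together with π_1 + π_2 = 1:
  π_1 = (12/13)/(11/17 + 12/13) = (12/13)/(347/221) = 204/347,
  π_2 = (11/17)/(11/17 + 12/13) = (11/17)/(347/221) = 143/347.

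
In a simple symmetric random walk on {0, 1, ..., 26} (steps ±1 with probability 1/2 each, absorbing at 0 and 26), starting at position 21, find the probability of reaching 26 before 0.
P(hit 26 before 0) = 21/26

Let u_k = P(hit 26 before 0 | start at k). Then u_0 = 0, u_26 = 1, and u_k = u_{k-1}/2 + u_{k+1}/2 for 1 ≤ k ≤ 25. This harmonic recurrence is solved by u_k = k/26, giving u_21 = 21/26.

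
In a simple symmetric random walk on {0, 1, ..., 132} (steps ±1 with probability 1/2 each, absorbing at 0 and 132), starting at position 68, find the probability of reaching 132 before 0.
P(hit 132 before 0) = 68/132 = 17/33

Let u_k = P(hit 132 before 0 | start at k). Then u_0 = 0, u_132 = 1, and u_k = u_{k-1}/2 + u_{k+1}/2 for 1 ≤ k ≤ 131. This harmonic recurrence is solved by u_k = k/132, giving u_68 = 68/132 = 17/33.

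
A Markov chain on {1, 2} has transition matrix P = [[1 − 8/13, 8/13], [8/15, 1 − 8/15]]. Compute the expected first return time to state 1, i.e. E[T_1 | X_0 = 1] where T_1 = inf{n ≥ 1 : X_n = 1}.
E[T_1 | X_0 = 1] = 1/π_1 = 28/13

For an irreducible recurrent Markov chain with stationary distribution π, E[T_i | X_0 = i] = 1/π_i (Kac's formula). Here π_1 = (8/15)/(8/13 + 8/15) = (8/15)/(224/195) = 13/28, so E[T_1 | X_0 = 1] = 1/π_1 = (8/13 + 8/15)/(8/15) = (224/195)/(8/15) = 28/13.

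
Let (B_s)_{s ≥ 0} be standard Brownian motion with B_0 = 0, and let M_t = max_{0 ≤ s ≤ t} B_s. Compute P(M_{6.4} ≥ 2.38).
P(M_{6.4} ≥ 2.38) = 2·P(B_{6.4} ≥ 2.38) = 2(1 − Φ(2.38/√6.4)) ≈ 0.3468

By the reflection principle for Brownian motion, P(M_t ≥ a) = 2 · P(B_t ≥ a) for a ≥ 0. Since B_t ~ N(0, t), P(B_t ≥ 2.38) = 1 − Φ(2.38/√t) = 1 − Φ(2.38/√6.4) = 1 − Φ(0.9408). So
  P(M_{6.4} ≥ 2.38) = 2(1 − Φ(0.9408)) ≈ 0.3468.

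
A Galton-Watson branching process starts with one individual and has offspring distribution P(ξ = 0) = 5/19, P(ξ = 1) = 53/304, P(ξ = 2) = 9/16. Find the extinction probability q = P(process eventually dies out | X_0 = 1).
q = 80/171

The pgf is f(s) = 5/19 + 53/304·s + 9/16·s². The extinction probability q is the smallest fixed point of f in [0, 1]. Setting s = f(s):
  9/16·s² + (53/304 − 1)·s + 5/19 = 0
  9/16·s² − (5/19 + 9/16)·s + 5/19 = 0
which factors as (s − 1)·(9/16·s − 5/19) = 0, giving roots s = 1 and s = (5/19)/(9/16) = 80/171.
Mean offspring μ = 53/304 + 2·9/16 = 395/304 > 1 (supercritical), so q < 1. The extinction probability is the smaller root: q = (5/19)/(9/16) = 80/171.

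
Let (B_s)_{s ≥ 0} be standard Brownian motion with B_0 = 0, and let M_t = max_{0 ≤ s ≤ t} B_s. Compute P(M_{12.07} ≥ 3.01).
P(M_{12.07} ≥ 3.01) = 2·P(B_{12.07} ≥ 3.01) = 2(1 − Φ(3.01/√12.07)) ≈ 0.3863

By the reflection principle for Brownian motion, P(M_t ≥ a) = 2 · P(B_t ≥ a) for a ≥ 0. Since B_t ~ N(0, t), P(B_t ≥ 3.01) = 1 − Φ(3.01/√t) = 1 − Φ(3.01/√12.07) = 1 − Φ(0.8664). So
  P(M_{12.07} ≥ 3.01) = 2(1 − Φ(0.8664)) ≈ 0.3863.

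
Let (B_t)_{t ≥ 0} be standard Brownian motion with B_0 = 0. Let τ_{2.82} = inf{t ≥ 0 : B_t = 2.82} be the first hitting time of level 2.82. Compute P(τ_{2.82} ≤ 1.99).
P(τ_{2.82} ≤ 1.99) = 2(1 − Φ(2.82/√1.99)) = 2(1 − Φ(1.9990)) ≈ 0.0456

By the reflection principle for standard BM, P(τ_b ≤ t) = 2 · P(B_t ≥ b). Since B_t ~ N(0, t), P(B_t ≥ 2.82) = 1 − Φ(2.82/√t) = 1 − Φ(2.82/√1.99) = 1 − Φ(1.9990) ≈ 0.02280. Doubling: P(τ_{2.82} ≤ 1.99) ≈ 2 · 0.02280 = 0.04560 ≈ 0.0456.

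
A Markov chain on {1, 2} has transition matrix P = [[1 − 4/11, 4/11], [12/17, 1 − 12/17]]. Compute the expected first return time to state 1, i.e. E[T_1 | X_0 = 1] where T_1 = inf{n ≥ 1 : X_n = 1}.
E[T_1 | X_0 = 1] = 1/π_1 = 50/33

For an irreducible recurrent Markov chain with stationary distribution π, E[T_i | X_0 = i] = 1/π_i (Kac's formula). Here π_1 = (12/17)/(4/11 + 12/17) = (12/17)/(200/187) = 33/50, so E[T_1 | X_0 = 1] = 1/π_1 = (4/11 + 12/17)/(12/17) = (200/187)/(12/17) = 50/33.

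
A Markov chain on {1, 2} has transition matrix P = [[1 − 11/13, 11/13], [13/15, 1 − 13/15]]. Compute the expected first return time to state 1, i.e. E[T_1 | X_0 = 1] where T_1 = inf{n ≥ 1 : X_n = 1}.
E[T_1 | X_0 = 1] = 1/π_1 = 334/169

For an irreducible recurrent Markov chain with stationary distribution π, E[T_i | X_0 = i] = 1/π_i (Kac's formula). Here π_1 = (13/15)/(11/13 + 13/15) = (13/15)/(334/195) = 169/334, so E[T_1 | X_0 = 1] = 1/π_1 = (11/13 + 13/15)/(13/15) = (334/195)/(13/15) = 334/169.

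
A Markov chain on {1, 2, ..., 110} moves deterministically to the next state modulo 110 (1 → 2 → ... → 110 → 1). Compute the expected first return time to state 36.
E[T_36 | X_0 = 36] = 110

The chain cycles deterministically, so starting at state 36 it returns in exactly 110 steps. Equivalently, the stationary distribution is uniform π_j = 1/110 for every state j, so by Kac's formula E[T_36] = 1/π_36 = 110.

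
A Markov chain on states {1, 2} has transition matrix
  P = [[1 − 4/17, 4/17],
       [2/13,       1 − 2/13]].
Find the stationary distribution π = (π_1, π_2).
π_1 = 17/43, π_2 = 26/43

Solve πP = π with π_1 + π_2 = 1. From πP = π: π_1 · (1 − 4/17) + π_2 · 2/13 = π_1 ⇒ π_2 · 2/13 = π_1 · 4/17 ⇒ π_2/π_1 = (4/17)/(2/13) = 26/17. Together with π_1 + π_2 = 1:
  π_1 = (2/13)/(4/17 + 2/13) = (2/13)/(86/221) = 17/43,
  π_2 = (4/17)/(4/17 + 2/13) = (4/17)/(86/221) = 26/43.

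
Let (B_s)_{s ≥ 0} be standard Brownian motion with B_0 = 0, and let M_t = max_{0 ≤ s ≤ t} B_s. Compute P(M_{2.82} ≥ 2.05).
P(M_{2.82} ≥ 2.05) = 2·P(B_{2.82} ≥ 2.05) = 2(1 − Φ(2.05/√2.82)) ≈ 0.2222

By the reflection principle for Brownian motion, P(M_t ≥ a) = 2 · P(B_t ≥ a) for a ≥ 0. Since B_t ~ N(0, t), P(B_t ≥ 2.05) = 1 − Φ(2.05/√t) = 1 − Φ(2.05/√2.82) = 1 − Φ(1.2208). So
  P(M_{2.82} ≥ 2.05) = 2(1 − Φ(1.2208)) ≈ 0.2222.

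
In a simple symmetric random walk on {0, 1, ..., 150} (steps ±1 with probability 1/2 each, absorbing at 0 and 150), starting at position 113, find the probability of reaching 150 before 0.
P(hit 150 before 0) = 113/150

Let u_k = P(hit 150 before 0 | start at k). Then u_0 = 0, u_150 = 1, and u_k = u_{k-1}/2 + u_{k+1}/2 for 1 ≤ k ≤ 149. This harmonic recurrence is solved by u_k = k/150, giving u_113 = 113/150.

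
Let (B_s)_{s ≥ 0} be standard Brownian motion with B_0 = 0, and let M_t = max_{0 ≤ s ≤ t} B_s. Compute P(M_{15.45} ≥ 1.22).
P(M_{15.45} ≥ 1.22) = 2·P(B_{15.45} ≥ 1.22) = 2(1 − Φ(1.22/√15.45)) ≈ 0.7563

By the reflection principle for Brownian motion, P(M_t ≥ a) = 2 · P(B_t ≥ a) for a ≥ 0. Since B_t ~ N(0, t), P(B_t ≥ 1.22) = 1 − Φ(1.22/√t) = 1 − Φ(1.22/√15.45) = 1 − Φ(0.3104). So
  P(M_{15.45} ≥ 1.22) = 2(1 − Φ(0.3104)) ≈ 0.7563.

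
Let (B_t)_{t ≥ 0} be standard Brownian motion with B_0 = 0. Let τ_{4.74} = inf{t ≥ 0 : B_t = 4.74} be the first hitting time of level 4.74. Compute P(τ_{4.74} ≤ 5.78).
P(τ_{4.74} ≤ 5.78) = 2(1 − Φ(4.74/√5.78)) = 2(1 − Φ(1.9716)) ≈ 0.0487

By the reflection principle for standard BM, P(τ_b ≤ t) = 2 · P(B_t ≥ b). Since B_t ~ N(0, t), P(B_t ≥ 4.74) = 1 − Φ(4.74/√t) = 1 − Φ(4.74/√5.78) = 1 − Φ(1.9716) ≈ 0.02433. Doubling: P(τ_{4.74} ≤ 5.78) ≈ 2 · 0.02433 = 0.04866 ≈ 0.0487.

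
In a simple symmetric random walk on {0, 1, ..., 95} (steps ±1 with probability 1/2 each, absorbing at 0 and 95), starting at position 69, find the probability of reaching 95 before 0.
P(hit 95 before 0) = 69/95

Let u_k = P(hit 95 before 0 | start at k). Then u_0 = 0, u_95 = 1, and u_k = u_{k-1}/2 + u_{k+1}/2 for 1 ≤ k ≤ 94. This harmonic recurrence is solved by u_k = k/95, giving u_69 = 69/95.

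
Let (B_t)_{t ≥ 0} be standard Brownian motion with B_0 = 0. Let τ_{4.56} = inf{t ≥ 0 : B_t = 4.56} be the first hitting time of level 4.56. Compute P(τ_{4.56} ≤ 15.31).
P(τ_{4.56} ≤ 15.31) = 2(1 − Φ(4.56/√15.31)) = 2(1 − Φ(1.1654)) ≈ 0.2439

By the reflection principle for standard BM, P(τ_b ≤ t) = 2 · P(B_t ≥ b). Since B_t ~ N(0, t), P(B_t ≥ 4.56) = 1 − Φ(4.56/√t) = 1 − Φ(4.56/√15.31) = 1 − Φ(1.1654) ≈ 0.12193. Doubling: P(τ_{4.56} ≤ 15.31) ≈ 2 · 0.12193 = 0.24386 ≈ 0.2439.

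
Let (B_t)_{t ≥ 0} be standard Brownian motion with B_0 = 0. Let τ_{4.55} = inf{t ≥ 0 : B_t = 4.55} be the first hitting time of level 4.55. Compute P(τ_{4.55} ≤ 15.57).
P(τ_{4.55} ≤ 15.57) = 2(1 − Φ(4.55/√15.57)) = 2(1 − Φ(1.1531)) ≈ 0.2489

By the reflection principle for standard BM, P(τ_b ≤ t) = 2 · P(B_t ≥ b). Since B_t ~ N(0, t), P(B_t ≥ 4.55) = 1 − Φ(4.55/√t) = 1 − Φ(4.55/√15.57) = 1 − Φ(1.1531) ≈ 0.12443. Doubling: P(τ_{4.55} ≤ 15.57) ≈ 2 · 0.12443 = 0.24886 ≈ 0.2489.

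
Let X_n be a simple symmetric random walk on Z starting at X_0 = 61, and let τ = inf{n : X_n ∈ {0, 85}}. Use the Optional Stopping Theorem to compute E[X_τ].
E[X_τ] = 61

X_n is a martingale and τ is a bounded-mean stopping time (indeed τ is finite a.s. with bounded expectation since the walk is in a bounded region). By the OST, E[X_τ] = E[X_0] = 61. Equivalently: E[X_τ] = 85 · P(hit 85 first) + 0 · P(hit 0 first) = 85 · (61/85) = 61.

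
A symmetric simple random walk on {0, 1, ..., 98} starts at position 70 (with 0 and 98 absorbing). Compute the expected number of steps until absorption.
E[τ | X_0 = 70] = 1960

Let v_k = E[τ | X_0 = k]. Boundary: v_0 = v_98 = 0. Recurrence: v_k = 1 + (v_{k-1} + v_{k+1})/2 for 1 ≤ k ≤ 97. The particular solution to v_k − (v_{k-1} + v_{k+1})/2 = 1 is v_k = −k^2. Adding homogeneous solution A + B k and matching boundaries gives v_k = k (98 − k). Substituting k = 70: v_70 = 70 · 28 = 1960.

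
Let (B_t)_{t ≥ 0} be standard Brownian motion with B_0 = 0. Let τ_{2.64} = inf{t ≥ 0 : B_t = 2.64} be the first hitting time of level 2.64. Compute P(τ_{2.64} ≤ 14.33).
P(τ_{2.64} ≤ 14.33) = 2(1 − Φ(2.64/√14.33)) = 2(1 − Φ(0.6974)) ≈ 0.4856

By the reflection principle for standard BM, P(τ_b ≤ t) = 2 · P(B_t ≥ b). Since B_t ~ N(0, t), P(B_t ≥ 2.64) = 1 − Φ(2.64/√t) = 1 − Φ(2.64/√14.33) = 1 − Φ(0.6974) ≈ 0.24278. Doubling: P(τ_{2.64} ≤ 14.33) ≈ 2 · 0.24278 = 0.48556 ≈ 0.4856.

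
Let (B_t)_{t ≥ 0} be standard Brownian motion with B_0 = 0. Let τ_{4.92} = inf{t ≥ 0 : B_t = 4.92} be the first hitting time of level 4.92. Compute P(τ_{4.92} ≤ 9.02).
P(τ_{4.92} ≤ 9.02) = 2(1 − Φ(4.92/√9.02)) = 2(1 − Φ(1.6382)) ≈ 0.1014

By the reflection principle for standard BM, P(τ_b ≤ t) = 2 · P(B_t ≥ b). Since B_t ~ N(0, t), P(B_t ≥ 4.92) = 1 − Φ(4.92/√t) = 1 − Φ(4.92/√9.02) = 1 − Φ(1.6382) ≈ 0.05069. Doubling: P(τ_{4.92} ≤ 9.02) ≈ 2 · 0.05069 = 0.10138 ≈ 0.1014.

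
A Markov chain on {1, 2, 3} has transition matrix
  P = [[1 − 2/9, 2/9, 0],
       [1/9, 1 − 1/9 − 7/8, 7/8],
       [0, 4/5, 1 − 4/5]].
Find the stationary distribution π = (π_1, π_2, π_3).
π = (16/83, 32/83, 35/83)

This is a birth-death chain on three states, which satisfies detailed balance: π_1 · P_{12} = π_2 · P_{21} and π_2 · P_{23} = π_3 · P_{32}.
From π_1 · 2/9 = π_2 · 1/9: π_2/π_1 = (2/9)/(1/9) = 2.
From π_2 · 7/8 = π_3 · 4/5: π_3/π_2 = (7/8)/(4/5) = 35/32.
Take π_1 proportional to 1; then unnormalized π = (1, 2, 35/16). Normalize by dividing by the sum 83/16:
  π = (16/83, 32/83, 35/83).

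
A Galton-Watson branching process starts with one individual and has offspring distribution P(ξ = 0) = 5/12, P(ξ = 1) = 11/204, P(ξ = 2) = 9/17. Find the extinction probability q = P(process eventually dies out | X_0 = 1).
q = 85/108

The pgf is f(s) = 5/12 + 11/204·s + 9/17·s². The extinction probability q is the smallest fixed point of f in [0, 1]. Setting s = f(s):
  9/17·s² + (11/204 − 1)·s + 5/12 = 0
  9/17·s² − (5/12 + 9/17)·s + 5/12 = 0
which factors as (s − 1)·(9/17·s − 5/12) = 0, giving roots s = 1 and s = (5/12)/(9/17) = 85/108.
Mean offspring μ = 11/204 + 2·9/17 = 227/204 > 1 (supercritical), so q < 1. The extinction probability is the smaller root: q = (5/12)/(9/17) = 85/108.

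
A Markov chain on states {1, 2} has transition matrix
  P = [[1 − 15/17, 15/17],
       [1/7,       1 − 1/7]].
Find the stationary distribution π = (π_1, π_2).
π_1 = 17/122, π_2 = 105/122

Solve πP = π with π_1 + π_2 = 1. From πP = π: π_1 · (1 − 15/17) + π_2 · 1/7 = π_1 ⇒ π_2 · 1/7 = π_1 · 15/17 ⇒ π_2/π_1 = (15/17)/(1/7) = 105/17. Together with π_1 + π_2 = 1:
  π_1 = (1/7)/(15/17 + 1/7) = (1/7)/(122/119) = 17/122,
  π_2 = (15/17)/(15/17 + 1/7) = (15/17)/(122/119) = 105/122.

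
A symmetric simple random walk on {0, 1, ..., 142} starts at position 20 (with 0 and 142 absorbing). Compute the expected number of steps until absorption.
E[τ | X_0 = 20] = 2440

Let v_k = E[τ | X_0 = k]. Boundary: v_0 = v_142 = 0. Recurrence: v_k = 1 + (v_{k-1} + v_{k+1})/2 for 1 ≤ k ≤ 141. The particular solution to v_k − (v_{k-1} + v_{k+1})/2 = 1 is v_k = −k^2. Adding homogeneous solution A + B k and matching boundaries gives v_k = k (142 − k). Substituting k = 20: v_20 = 20 · 122 = 2440.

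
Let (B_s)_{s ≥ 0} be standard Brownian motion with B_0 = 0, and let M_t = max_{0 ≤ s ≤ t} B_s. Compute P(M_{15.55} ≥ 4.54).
P(M_{15.55} ≥ 4.54) = 2·P(B_{15.55} ≥ 4.54) = 2(1 − Φ(4.54/√15.55)) ≈ 0.2496

By the reflection principle for Brownian motion, P(M_t ≥ a) = 2 · P(B_t ≥ a) for a ≥ 0. Since B_t ~ N(0, t), P(B_t ≥ 4.54) = 1 − Φ(4.54/√t) = 1 − Φ(4.54/√15.55) = 1 − Φ(1.1513). So
  P(M_{15.55} ≥ 4.54) = 2(1 − Φ(1.1513)) ≈ 0.2496.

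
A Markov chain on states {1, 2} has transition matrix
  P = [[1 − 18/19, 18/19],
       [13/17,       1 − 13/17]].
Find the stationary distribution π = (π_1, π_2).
π_1 = 247/553, π_2 = 306/553

Solve πP = π with π_1 + π_2 = 1. From πP = π: π_1 · (1 − 18/19) + π_2 · 13/17 = π_1 ⇒ π_2 · 13/17 = π_1 · 18/19 ⇒ π_2/π_1 = (18/19)/(13/17) = 306/247. Together with π_1 + π_2 = 1:
  π_1 = (13/17)/(18/19 + 13/17) = (13/17)/(553/323) = 247/553,
  π_2 = (18/19)/(18/19 + 13/17) = (18/19)/(553/323) = 306/553.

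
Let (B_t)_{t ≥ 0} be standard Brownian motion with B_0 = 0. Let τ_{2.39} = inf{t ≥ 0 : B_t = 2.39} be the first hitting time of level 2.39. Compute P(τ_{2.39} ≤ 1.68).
P(τ_{2.39} ≤ 1.68) = 2(1 − Φ(2.39/√1.68)) = 2(1 − Φ(1.8439)) ≈ 0.0652

By the reflection principle for standard BM, P(τ_b ≤ t) = 2 · P(B_t ≥ b). Since B_t ~ N(0, t), P(B_t ≥ 2.39) = 1 − Φ(2.39/√t) = 1 − Φ(2.39/√1.68) = 1 − Φ(1.8439) ≈ 0.03260. Doubling: P(τ_{2.39} ≤ 1.68) ≈ 2 · 0.03260 = 0.06520 ≈ 0.0652.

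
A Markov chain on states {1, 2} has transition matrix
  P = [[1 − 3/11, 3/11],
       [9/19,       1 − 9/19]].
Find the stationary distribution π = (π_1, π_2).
π_1 = 33/52, π_2 = 19/52

Solve πP = π with π_1 + π_2 = 1. From πP = π: π_1 · (1 − 3/11) + π_2 · 9/19 = π_1 ⇒ π_2 · 9/19 = π_1 · 3/11 ⇒ π_2/π_1 = (3/11)/(9/19) = 19/33. Together with π_1 + π_2 = 1:
  π_1 = (9/19)/(3/11 + 9/19) = (9/19)/(156/209) = 33/52,
  π_2 = (3/11)/(3/11 + 9/19) = (3/11)/(156/209) = 19/52.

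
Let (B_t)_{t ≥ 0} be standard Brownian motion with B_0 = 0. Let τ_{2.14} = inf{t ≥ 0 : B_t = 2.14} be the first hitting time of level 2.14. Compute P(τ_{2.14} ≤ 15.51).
P(τ_{2.14} ≤ 15.51) = 2(1 − Φ(2.14/√15.51)) = 2(1 − Φ(0.5434)) ≈ 0.5869

By the reflection principle for standard BM, P(τ_b ≤ t) = 2 · P(B_t ≥ b). Since B_t ~ N(0, t), P(B_t ≥ 2.14) = 1 − Φ(2.14/√t) = 1 − Φ(2.14/√15.51) = 1 − Φ(0.5434) ≈ 0.29343. Doubling: P(τ_{2.14} ≤ 15.51) ≈ 2 · 0.29343 = 0.58686 ≈ 0.5869.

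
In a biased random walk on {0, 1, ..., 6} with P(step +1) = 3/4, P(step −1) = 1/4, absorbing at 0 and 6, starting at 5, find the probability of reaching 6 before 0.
P(hit 6 before 0) = (1 − (1/3)^5) / (1 − (1/3)^6) = 363/364

Let u_k denote P(reach 6 before 0 | start at k). Boundary: u_0 = 0, u_6 = 1. Recurrence: u_k = 3/4·u_{k+1} + 1/4·u_{k-1} for 1 ≤ k ≤ 5. Try u_k = A + B·r^k with r = q/p = (1/4)/(3/4) = 1/3. Substitution satisfies the recurrence; boundary conditions give:
  u_k = (1 − r^k) / (1 − r^N) = (1 − (1/3)^5) / (1 − (1/3)^6) = 363/364.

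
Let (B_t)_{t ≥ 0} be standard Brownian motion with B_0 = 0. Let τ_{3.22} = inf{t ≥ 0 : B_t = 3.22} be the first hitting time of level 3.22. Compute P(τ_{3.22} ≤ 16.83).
P(τ_{3.22} ≤ 16.83) = 2(1 − Φ(3.22/√16.83)) = 2(1 − Φ(0.7849)) ≈ 0.4325

By the reflection principle for standard BM, P(τ_b ≤ t) = 2 · P(B_t ≥ b). Since B_t ~ N(0, t), P(B_t ≥ 3.22) = 1 − Φ(3.22/√t) = 1 − Φ(3.22/√16.83) = 1 − Φ(0.7849) ≈ 0.21626. Doubling: P(τ_{3.22} ≤ 16.83) ≈ 2 · 0.21626 = 0.43252 ≈ 0.4325.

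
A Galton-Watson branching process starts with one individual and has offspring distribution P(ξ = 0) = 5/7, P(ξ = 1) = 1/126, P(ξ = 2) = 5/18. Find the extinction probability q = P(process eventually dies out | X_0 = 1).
q = 1

Mean offspring μ = 0·5/7 + 1·1/126 + 2·5/18 = 71/126 ≤ 1. For μ ≤ 1 with offspring not concentrated at 1, the Galton-Watson process goes extinct almost surely, so q = 1.
(Algebraic check: The pgf is f(s) = 5/7 + 1/126·s + 5/18·s². The extinction probability q is the smallest fixed point of f in [0, 1]. Setting s = f(s):
  5/18·s² + (1/126 − 1)·s + 5/7 = 0
  5/18·s² − (5/7 + 5/18)·s + 5/7 = 0
which factors as (s − 1)·(5/18·s − 5/7) = 0, giving roots s = 1 and s = (5/7)/(5/18) = 18/7. Since 18/7 ≥ 1, the smallest root in [0, 1] is s = 1.)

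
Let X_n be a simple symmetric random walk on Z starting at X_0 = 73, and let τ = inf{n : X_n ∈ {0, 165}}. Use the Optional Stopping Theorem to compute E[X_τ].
E[X_τ] = 73

X_n is a martingale and τ is a bounded-mean stopping time (indeed τ is finite a.s. with bounded expectation since the walk is in a bounded region). By the OST, E[X_τ] = E[X_0] = 73. Equivalently: E[X_τ] = 165 · P(hit 165 first) + 0 · P(hit 0 first) = 165 · (73/165) = 73.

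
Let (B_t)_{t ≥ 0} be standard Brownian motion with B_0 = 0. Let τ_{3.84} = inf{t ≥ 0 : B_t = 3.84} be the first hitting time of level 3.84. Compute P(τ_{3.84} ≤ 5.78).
P(τ_{3.84} ≤ 5.78) = 2(1 − Φ(3.84/√5.78)) = 2(1 − Φ(1.5972)) ≈ 0.1102

By the reflection principle for standard BM, P(τ_b ≤ t) = 2 · P(B_t ≥ b). Since B_t ~ N(0, t), P(B_t ≥ 3.84) = 1 − Φ(3.84/√t) = 1 − Φ(3.84/√5.78) = 1 − Φ(1.5972) ≈ 0.05511. Doubling: P(τ_{3.84} ≤ 5.78) ≈ 2 · 0.05511 = 0.11022 ≈ 0.1102.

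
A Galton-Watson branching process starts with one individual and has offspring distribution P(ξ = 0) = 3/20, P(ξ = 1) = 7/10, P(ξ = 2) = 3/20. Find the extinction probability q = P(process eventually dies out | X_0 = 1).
q = 1

Mean offspring μ = 0·3/20 + 1·7/10 + 2·3/20 = 1 ≤ 1. For μ ≤ 1 with offspring not concentrated at 1, the Galton-Watson process goes extinct almost surely, so q = 1.
(Algebraic check: The pgf is f(s) = 3/20 + 7/10·s + 3/20·s². The extinction probability q is the smallest fixed point of f in [0, 1]. Setting s = f(s):
  3/20·s² + (7/10 − 1)·s + 3/20 = 0
  3/20·s² − (3/20 + 3/20)·s + 3/20 = 0
which factors as (s − 1)·(3/20·s − 3/20) = 0, giving roots s = 1 and s = (3/20)/(3/20) = 1. Since 1 ≥ 1, the smallest root in [0, 1] is s = 1.)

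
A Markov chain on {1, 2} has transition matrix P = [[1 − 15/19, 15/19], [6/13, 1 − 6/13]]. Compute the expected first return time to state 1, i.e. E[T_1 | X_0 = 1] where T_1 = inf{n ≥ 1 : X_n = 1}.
E[T_1 | X_0 = 1] = 1/π_1 = 103/38

For an irreducible recurrent Markov chain with stationary distribution π, E[T_i | X_0 = i] = 1/π_i (Kac's formula). Here π_1 = (6/13)/(15/19 + 6/13) = (6/13)/(309/247) = 38/103, so E[T_1 | X_0 = 1] = 1/π_1 = (15/19 + 6/13)/(6/13) = (309/247)/(6/13) = 103/38.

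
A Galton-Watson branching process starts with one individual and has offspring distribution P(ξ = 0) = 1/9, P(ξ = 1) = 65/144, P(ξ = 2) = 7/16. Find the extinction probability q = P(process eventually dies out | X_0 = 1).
q = 16/63

The pgf is f(s) = 1/9 + 65/144·s + 7/16·s². The extinction probability q is the smallest fixed point of f in [0, 1]. Setting s = f(s):
  7/16·s² + (65/144 − 1)·s + 1/9 = 0
  7/16·s² − (1/9 + 7/16)·s + 1/9 = 0
which factors as (s − 1)·(7/16·s − 1/9) = 0, giving roots s = 1 and s = (1/9)/(7/16) = 16/63.
Mean offspring μ = 65/144 + 2·7/16 = 191/144 > 1 (supercritical), so q < 1. The extinction probability is the smaller root: q = (1/9)/(7/16) = 16/63.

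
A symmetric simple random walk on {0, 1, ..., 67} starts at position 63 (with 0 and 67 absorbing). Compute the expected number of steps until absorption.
E[τ | X_0 = 63] = 252

Let v_k = E[τ | X_0 = k]. Boundary: v_0 = v_67 = 0. Recurrence: v_k = 1 + (v_{k-1} + v_{k+1})/2 for 1 ≤ k ≤ 66. The particular solution to v_k − (v_{k-1} + v_{k+1})/2 = 1 is v_k = −k^2. Adding homogeneous solution A + B k and matching boundaries gives v_k = k (67 − k). Substituting k = 63: v_63 = 63 · 4 = 252.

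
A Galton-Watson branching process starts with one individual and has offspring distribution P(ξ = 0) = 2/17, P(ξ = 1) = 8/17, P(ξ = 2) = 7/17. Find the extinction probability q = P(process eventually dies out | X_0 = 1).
q = 2/7

The pgf is f(s) = 2/17 + 8/17·s + 7/17·s². The extinction probability q is the smallest fixed point of f in [0, 1]. Setting s = f(s):
  7/17·s² + (8/17 − 1)·s + 2/17 = 0
  7/17·s² − (2/17 + 7/17)·s + 2/17 = 0
which factors as (s − 1)·(7/17·s − 2/17) = 0, giving roots s = 1 and s = (2/17)/(7/17) = 2/7.
Mean offspring μ = 8/17 + 2·7/17 = 22/17 > 1 (supercritical), so q < 1. The extinction probability is the smaller root: q = (2/17)/(7/17) = 2/7.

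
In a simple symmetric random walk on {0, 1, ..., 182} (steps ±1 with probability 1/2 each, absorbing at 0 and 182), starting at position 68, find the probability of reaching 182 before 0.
P(hit 182 before 0) = 68/182 = 34/91

Let u_k = P(hit 182 before 0 | start at k). Then u_0 = 0, u_182 = 1, and u_k = u_{k-1}/2 + u_{k+1}/2 for 1 ≤ k ≤ 181. This harmonic recurrence is solved by u_k = k/182, giving u_68 = 68/182 = 34/91.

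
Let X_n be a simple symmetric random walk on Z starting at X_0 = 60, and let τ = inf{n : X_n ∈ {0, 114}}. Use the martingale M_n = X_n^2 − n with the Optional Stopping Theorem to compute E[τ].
E[τ] = 3240

M_n = X_n^2 − n is a martingale (since E[X_{n+1}^2 | F_n] = X_n^2 + 1). By OST (τ has finite mean in a bounded region), E[M_τ] = E[M_0] = X_0^2 − 0 = 60^2 = 3600. Also E[M_τ] = E[X_τ^2] − E[τ]. The walk exits at 0 or 114, with P(hit 114 first) = 60/114, so E[X_τ^2] = 114^2 · 60/114 + 0 = 6840. Thus E[τ] = E[X_τ^2] − E[M_τ] = 6840 − 3600 = 3240 = 60(114 − 60) = 3240.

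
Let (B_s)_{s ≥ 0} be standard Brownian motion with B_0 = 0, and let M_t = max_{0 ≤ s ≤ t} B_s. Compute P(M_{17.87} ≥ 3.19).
P(M_{17.87} ≥ 3.19) = 2·P(B_{17.87} ≥ 3.19) = 2(1 − Φ(3.19/√17.87)) ≈ 0.4505

By the reflection principle for Brownian motion, P(M_t ≥ a) = 2 · P(B_t ≥ a) for a ≥ 0. Since B_t ~ N(0, t), P(B_t ≥ 3.19) = 1 − Φ(3.19/√t) = 1 − Φ(3.19/√17.87) = 1 − Φ(0.7546). So
  P(M_{17.87} ≥ 3.19) = 2(1 − Φ(0.7546)) ≈ 0.4505.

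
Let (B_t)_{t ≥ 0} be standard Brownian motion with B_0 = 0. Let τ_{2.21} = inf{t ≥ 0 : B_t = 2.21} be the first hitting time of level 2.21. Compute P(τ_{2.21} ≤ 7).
P(τ_{2.21} ≤ 7) = 2(1 − Φ(2.21/√7)) = 2(1 − Φ(0.8353)) ≈ 0.4035

By the reflection principle for standard BM, P(τ_b ≤ t) = 2 · P(B_t ≥ b). Since B_t ~ N(0, t), P(B_t ≥ 2.21) = 1 − Φ(2.21/√t) = 1 − Φ(2.21/√7) = 1 − Φ(0.8353) ≈ 0.20177. Doubling: P(τ_{2.21} ≤ 7) ≈ 2 · 0.20177 = 0.40354 ≈ 0.4035.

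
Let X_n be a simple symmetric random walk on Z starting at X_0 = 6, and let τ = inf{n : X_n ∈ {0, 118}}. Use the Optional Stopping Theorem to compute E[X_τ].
E[X_τ] = 6

X_n is a martingale and τ is a bounded-mean stopping time (indeed τ is finite a.s. with bounded expectation since the walk is in a bounded region). By the OST, E[X_τ] = E[X_0] = 6. Equivalently: E[X_τ] = 118 · P(hit 118 first) + 0 · P(hit 0 first) = 118 · (6/118) = 6.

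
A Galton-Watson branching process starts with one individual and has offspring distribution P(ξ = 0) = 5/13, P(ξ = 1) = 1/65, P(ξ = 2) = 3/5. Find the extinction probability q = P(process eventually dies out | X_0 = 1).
q = 25/39

The pgf is f(s) = 5/13 + 1/65·s + 3/5·s². The extinction probability q is the smallest fixed point of f in [0, 1]. Setting s = f(s):
  3/5·s² + (1/65 − 1)·s + 5/13 = 0
  3/5·s² − (5/13 + 3/5)·s + 5/13 = 0
which factors as (s − 1)·(3/5·s − 5/13) = 0, giving roots s = 1 and s = (5/13)/(3/5) = 25/39.
Mean offspring μ = 1/65 + 2·3/5 = 79/65 > 1 (supercritical), so q < 1. The extinction probability is the smaller root: q = (5/13)/(3/5) = 25/39.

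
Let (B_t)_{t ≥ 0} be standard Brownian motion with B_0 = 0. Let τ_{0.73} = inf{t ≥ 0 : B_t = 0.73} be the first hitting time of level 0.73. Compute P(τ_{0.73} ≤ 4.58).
P(τ_{0.73} ≤ 4.58) = 2(1 − Φ(0.73/√4.58)) = 2(1 − Φ(0.3411)) ≈ 0.7330

By the reflection principle for standard BM, P(τ_b ≤ t) = 2 · P(B_t ≥ b). Since B_t ~ N(0, t), P(B_t ≥ 0.73) = 1 − Φ(0.73/√t) = 1 − Φ(0.73/√4.58) = 1 − Φ(0.3411) ≈ 0.36651. Doubling: P(τ_{0.73} ≤ 4.58) ≈ 2 · 0.36651 = 0.73302 ≈ 0.7330.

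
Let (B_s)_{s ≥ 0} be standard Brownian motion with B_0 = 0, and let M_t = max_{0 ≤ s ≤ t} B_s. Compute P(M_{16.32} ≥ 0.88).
P(M_{16.32} ≥ 0.88) = 2·P(B_{16.32} ≥ 0.88) = 2(1 − Φ(0.88/√16.32)) ≈ 0.8276

By the reflection principle for Brownian motion, P(M_t ≥ a) = 2 · P(B_t ≥ a) for a ≥ 0. Since B_t ~ N(0, t), P(B_t ≥ 0.88) = 1 − Φ(0.88/√t) = 1 − Φ(0.88/√16.32) = 1 − Φ(0.2178). So
  P(M_{16.32} ≥ 0.88) = 2(1 − Φ(0.2178)) ≈ 0.8276.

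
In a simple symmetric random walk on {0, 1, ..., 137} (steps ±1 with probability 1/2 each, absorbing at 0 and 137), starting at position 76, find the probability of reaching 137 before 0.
P(hit 137 before 0) = 76/137

Let u_k = P(hit 137 before 0 | start at k). Then u_0 = 0, u_137 = 1, and u_k = u_{k-1}/2 + u_{k+1}/2 for 1 ≤ k ≤ 136. This harmonic recurrence is solved by u_k = k/137, giving u_76 = 76/137.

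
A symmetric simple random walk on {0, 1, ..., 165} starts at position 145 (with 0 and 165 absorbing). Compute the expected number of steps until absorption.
E[τ | X_0 = 145] = 2900

Let v_k = E[τ | X_0 = k]. Boundary: v_0 = v_165 = 0. Recurrence: v_k = 1 + (v_{k-1} + v_{k+1})/2 for 1 ≤ k ≤ 164. The particular solution to v_k − (v_{k-1} + v_{k+1})/2 = 1 is v_k = −k^2. Adding homogeneous solution A + B k and matching boundaries gives v_k = k (165 − k). Substituting k = 145: v_145 = 145 · 20 = 2900.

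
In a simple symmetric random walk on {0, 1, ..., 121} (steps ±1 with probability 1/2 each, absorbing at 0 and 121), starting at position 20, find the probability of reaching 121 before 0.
P(hit 121 before 0) = 20/121

Let u_k = P(hit 121 before 0 | start at k). Then u_0 = 0, u_121 = 1, and u_k = u_{k-1}/2 + u_{k+1}/2 for 1 ≤ k ≤ 120. This harmonic recurrence is solved by u_k = k/121, giving u_20 = 20/121.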